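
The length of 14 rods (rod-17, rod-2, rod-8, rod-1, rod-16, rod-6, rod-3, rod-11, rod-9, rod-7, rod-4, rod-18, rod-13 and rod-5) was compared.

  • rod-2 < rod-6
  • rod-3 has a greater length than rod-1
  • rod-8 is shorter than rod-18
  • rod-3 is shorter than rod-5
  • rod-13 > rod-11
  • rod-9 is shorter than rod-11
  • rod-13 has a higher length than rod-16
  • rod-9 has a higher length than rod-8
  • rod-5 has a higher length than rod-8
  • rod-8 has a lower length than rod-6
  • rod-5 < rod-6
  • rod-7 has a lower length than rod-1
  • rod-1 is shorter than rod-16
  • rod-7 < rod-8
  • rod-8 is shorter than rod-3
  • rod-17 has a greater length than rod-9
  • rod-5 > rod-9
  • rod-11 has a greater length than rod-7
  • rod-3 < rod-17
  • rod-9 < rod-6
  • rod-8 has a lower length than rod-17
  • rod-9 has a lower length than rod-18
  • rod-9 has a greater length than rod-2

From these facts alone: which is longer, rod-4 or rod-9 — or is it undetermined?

Following every chain through rod-9: above rod-9 we get rod-11, rod-13, rod-5, rod-17, rod-6, rod-18; below rod-9 we get rod-2, rod-7, rod-8.
rod-4 is not reached, and no chain runs the other way from rod-4 to rod-9.
So the given relations leave the order of rod-9 and rod-4 undetermined.

undetermined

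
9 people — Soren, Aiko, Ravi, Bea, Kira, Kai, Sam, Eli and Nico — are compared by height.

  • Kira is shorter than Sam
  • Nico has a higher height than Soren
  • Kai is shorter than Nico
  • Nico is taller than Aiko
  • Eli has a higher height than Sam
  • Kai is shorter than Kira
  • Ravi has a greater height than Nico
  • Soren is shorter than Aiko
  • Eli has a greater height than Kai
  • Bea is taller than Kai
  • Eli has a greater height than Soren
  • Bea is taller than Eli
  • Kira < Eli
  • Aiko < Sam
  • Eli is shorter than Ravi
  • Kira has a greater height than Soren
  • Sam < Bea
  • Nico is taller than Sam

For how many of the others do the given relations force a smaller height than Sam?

The elements the relations force below Sam are Soren, Kai, Aiko, Kira — no chain reaches any other.
That is 4.

4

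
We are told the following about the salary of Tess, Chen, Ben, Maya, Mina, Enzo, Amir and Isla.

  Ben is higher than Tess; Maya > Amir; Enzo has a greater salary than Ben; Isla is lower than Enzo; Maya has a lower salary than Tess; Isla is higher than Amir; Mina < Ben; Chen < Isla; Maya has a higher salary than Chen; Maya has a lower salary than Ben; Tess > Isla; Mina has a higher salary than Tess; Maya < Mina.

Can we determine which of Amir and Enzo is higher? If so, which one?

The relevant relations are Amir < Isla; Isla < Tess; Tess < Mina; Mina < Ben; Ben < Enzo.
Chaining these gives Amir < Isla < Tess < Mina < Ben < Enzo.
So Enzo is higher.

Enzo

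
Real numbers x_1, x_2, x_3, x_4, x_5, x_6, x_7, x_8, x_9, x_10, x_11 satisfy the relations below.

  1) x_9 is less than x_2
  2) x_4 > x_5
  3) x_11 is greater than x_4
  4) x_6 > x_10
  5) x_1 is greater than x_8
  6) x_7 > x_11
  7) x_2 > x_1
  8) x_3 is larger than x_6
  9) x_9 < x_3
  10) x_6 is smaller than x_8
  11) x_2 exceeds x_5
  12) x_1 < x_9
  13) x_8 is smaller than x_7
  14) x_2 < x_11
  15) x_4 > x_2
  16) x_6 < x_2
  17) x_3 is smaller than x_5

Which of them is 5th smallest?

x_9

Chaining the given pairs: x_10 < x_6 < x_8 < x_1 < x_9 < x_3 < x_5 < x_2 < x_4 < x_11 < x_7.
Counting 5 from the smallest end gives x_9.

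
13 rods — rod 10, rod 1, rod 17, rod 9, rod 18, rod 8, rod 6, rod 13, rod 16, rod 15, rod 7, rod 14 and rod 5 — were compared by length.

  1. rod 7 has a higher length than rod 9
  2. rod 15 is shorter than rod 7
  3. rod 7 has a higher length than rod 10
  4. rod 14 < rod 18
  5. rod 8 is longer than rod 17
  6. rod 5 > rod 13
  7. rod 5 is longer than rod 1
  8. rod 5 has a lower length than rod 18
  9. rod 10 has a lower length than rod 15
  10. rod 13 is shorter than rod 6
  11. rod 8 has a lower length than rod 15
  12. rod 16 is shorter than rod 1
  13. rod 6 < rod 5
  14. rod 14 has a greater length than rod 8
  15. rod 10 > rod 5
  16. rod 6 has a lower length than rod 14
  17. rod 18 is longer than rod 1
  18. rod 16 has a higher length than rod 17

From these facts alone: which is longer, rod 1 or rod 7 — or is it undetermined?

rod 7

The relevant relations are rod 1 < rod 5; rod 5 < rod 10; rod 10 < rod 15; rod 15 < rod 7.
Together: rod 1 < rod 5 < rod 10 < rod 15 < rod 7.
So rod 7 is longer.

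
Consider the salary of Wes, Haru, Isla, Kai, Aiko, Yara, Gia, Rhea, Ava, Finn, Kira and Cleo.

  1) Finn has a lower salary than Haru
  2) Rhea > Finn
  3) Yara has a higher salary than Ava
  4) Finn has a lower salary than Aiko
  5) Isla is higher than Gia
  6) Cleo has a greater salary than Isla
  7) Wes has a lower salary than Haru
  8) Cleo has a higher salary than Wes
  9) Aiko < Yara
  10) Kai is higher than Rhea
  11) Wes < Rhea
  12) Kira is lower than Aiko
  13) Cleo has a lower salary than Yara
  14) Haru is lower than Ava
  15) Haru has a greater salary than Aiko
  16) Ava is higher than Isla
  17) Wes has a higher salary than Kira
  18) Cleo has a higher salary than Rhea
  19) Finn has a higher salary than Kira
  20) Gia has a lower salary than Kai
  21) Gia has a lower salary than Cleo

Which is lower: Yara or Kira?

Kira < Finn and Finn < Aiko give Kira < Aiko.
With Aiko < Haru: Kira < Finn < Aiko < Haru.
With Haru < Ava: Kira < Finn < Aiko < Haru < Ava.
Then Ava < Yara extends the chain to Yara.
So Kira < Yara; Kira is the lower of the two.

Kira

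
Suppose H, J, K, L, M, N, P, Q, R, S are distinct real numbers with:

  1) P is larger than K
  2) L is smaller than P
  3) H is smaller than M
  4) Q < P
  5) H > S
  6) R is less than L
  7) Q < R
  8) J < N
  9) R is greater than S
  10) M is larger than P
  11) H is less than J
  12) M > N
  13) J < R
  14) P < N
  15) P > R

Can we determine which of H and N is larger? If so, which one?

N

Link the given pairs in sequence: H < J; J < R; R < L; L < P; P < N.
Chaining these gives H < J < R < L < P < N.
So N is larger.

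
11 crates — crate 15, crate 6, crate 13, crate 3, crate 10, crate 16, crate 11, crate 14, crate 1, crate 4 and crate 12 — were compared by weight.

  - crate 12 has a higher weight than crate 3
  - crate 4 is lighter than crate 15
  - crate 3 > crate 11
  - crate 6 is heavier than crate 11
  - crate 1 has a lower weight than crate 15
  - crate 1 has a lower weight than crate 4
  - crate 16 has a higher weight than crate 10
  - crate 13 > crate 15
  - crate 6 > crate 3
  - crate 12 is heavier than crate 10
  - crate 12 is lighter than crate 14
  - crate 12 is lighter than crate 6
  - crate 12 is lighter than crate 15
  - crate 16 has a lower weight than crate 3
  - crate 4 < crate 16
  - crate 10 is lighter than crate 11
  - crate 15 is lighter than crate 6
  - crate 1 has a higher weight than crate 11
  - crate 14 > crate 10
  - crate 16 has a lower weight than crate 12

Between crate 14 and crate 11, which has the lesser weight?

crate 11

Link the given pairs in sequence: crate 11 < crate 1; crate 1 < crate 4; crate 4 < crate 16; crate 16 < crate 3; crate 3 < crate 12; crate 12 < crate 14.
Together: crate 11 < crate 1 < crate 4 < crate 16 < crate 3 < crate 12 < crate 14.
So crate 11 < crate 14; crate 11 is the lighter of the two.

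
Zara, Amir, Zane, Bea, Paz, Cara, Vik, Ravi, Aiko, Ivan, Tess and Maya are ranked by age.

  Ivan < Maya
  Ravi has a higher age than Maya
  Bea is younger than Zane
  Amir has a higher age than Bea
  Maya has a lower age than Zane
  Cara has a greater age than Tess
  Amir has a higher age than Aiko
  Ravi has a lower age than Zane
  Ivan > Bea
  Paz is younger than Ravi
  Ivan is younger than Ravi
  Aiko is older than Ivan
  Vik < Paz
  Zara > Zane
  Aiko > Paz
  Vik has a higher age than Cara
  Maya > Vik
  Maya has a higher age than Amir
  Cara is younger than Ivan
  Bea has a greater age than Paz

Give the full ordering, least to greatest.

Nothing is placed below Tess, so it is least; from there Tess < Cara; Cara < Vik; Vik < Paz; Paz < Bea; Bea < Ivan; Ivan < Aiko; Aiko < Amir; Amir < Maya; Maya < Ravi; Ravi < Zane; Zane < Zara, each given directly.

Tess < Cara < Vik < Paz < Bea < Ivan < Aiko < Amir < Maya < Ravi < Zane < Zara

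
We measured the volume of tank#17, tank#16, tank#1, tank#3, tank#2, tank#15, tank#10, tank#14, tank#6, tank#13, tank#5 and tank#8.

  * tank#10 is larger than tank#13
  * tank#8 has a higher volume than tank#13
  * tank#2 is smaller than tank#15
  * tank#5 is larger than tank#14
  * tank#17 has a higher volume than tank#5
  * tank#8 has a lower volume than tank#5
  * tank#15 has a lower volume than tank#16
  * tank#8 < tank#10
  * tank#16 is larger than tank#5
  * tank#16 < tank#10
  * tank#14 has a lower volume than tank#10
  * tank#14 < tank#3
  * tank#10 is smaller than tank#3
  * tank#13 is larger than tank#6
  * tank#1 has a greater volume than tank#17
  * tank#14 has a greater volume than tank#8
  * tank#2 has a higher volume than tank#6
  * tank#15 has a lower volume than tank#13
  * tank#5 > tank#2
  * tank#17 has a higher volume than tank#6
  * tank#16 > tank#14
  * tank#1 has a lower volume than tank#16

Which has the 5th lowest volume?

Piecing the relations together gives one ordering: tank#6 < tank#2 < tank#15 < tank#13 < tank#8 < tank#14 < tank#5 < tank#17 < tank#1 < tank#16 < tank#10 < tank#3.
Counting 5 from the smallest end gives tank#8.

tank#8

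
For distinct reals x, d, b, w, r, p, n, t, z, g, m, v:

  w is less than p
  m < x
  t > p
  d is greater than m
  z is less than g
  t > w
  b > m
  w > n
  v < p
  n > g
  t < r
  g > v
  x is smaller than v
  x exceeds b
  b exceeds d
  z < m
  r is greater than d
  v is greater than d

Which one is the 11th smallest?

t

Chaining the given pairs: z < m < d < b < x < v < g < n < w < p < t < r.
Counting 11 from the smallest end gives t.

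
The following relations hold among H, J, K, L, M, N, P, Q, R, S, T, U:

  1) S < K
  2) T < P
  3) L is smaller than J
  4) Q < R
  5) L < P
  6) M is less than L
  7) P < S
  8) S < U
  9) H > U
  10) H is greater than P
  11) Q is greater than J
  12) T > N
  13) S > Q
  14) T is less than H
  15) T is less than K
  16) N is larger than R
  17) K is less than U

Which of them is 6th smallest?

N

Piecing the relations together gives one ordering: M < L < J < Q < R < N < T < P < S < K < U < H.
Counting 6 from the smallest end gives N.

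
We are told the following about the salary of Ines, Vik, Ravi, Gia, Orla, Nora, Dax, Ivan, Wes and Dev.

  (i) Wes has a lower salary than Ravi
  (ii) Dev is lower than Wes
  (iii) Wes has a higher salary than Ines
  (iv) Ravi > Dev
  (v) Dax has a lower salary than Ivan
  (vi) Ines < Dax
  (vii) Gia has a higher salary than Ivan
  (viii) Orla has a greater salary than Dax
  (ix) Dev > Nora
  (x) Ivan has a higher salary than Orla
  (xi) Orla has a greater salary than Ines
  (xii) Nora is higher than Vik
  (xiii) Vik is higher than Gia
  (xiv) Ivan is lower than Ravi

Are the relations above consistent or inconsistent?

consistent

Every relation is compatible with Ines < Dax < Orla < Ivan < Gia < Vik < Nora < Dev < Wes < Ravi; the set is consistent.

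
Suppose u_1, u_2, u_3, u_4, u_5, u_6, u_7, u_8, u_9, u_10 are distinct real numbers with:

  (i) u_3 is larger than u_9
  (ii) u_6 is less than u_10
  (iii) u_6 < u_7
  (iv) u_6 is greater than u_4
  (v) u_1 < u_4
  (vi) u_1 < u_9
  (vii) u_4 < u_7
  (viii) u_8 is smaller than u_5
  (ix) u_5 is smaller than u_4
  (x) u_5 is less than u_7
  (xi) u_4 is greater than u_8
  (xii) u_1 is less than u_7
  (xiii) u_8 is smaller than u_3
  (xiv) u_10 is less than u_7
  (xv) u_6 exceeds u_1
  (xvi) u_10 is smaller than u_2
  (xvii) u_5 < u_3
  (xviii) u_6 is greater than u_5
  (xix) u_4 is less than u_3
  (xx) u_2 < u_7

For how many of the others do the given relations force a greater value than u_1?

7

The elements the relations force above u_1 are u_4, u_6, u_9, u_10, u_2, u_7, u_3 — no chain reaches any other.
That is 7.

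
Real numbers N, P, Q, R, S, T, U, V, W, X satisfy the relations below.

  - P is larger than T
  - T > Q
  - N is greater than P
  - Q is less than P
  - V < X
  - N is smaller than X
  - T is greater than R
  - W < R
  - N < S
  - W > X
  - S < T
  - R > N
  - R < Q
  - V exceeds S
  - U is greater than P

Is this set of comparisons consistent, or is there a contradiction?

We have P < N stated directly, yet also N < S < V < X < W < R < Q < T < P by chaining the others — so N < P. Contradiction.

inconsistent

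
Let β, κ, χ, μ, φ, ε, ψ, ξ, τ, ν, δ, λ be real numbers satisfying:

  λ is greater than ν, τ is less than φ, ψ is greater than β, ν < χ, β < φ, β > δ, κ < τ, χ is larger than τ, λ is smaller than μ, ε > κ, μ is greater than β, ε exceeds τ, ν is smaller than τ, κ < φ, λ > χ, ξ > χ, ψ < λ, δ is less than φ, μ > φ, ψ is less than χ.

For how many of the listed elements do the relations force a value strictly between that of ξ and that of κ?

Chaining upward from κ reaches: τ, φ, ε, χ, λ, μ.
Chaining downward from ξ reaches: δ, β, ν, τ, ψ, χ.
Strictly between κ and ξ are those in both lists: τ, χ — 2 elements.

2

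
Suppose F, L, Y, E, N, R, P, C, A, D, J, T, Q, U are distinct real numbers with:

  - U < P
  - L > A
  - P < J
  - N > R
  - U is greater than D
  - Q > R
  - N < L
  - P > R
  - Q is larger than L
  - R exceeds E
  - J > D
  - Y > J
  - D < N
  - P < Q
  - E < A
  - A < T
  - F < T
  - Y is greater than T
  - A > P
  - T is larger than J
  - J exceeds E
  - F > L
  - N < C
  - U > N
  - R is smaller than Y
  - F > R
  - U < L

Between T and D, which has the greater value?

Link the given pairs in sequence: D < N; N < U; U < P; P < A; A < L; L < F; F < T.
Chaining these gives D < N < U < P < A < L < F < T.
So D < T; T is the larger of the two.

T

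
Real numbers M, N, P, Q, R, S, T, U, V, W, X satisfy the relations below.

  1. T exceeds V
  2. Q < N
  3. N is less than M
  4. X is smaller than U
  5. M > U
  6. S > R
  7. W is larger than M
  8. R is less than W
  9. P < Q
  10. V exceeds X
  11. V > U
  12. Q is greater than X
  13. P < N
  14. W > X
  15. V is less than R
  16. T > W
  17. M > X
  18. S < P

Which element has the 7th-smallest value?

Q

Piecing the relations together gives one ordering: X < U < V < R < S < P < Q < N < M < W < T.
Counting 7 from the smallest end gives Q.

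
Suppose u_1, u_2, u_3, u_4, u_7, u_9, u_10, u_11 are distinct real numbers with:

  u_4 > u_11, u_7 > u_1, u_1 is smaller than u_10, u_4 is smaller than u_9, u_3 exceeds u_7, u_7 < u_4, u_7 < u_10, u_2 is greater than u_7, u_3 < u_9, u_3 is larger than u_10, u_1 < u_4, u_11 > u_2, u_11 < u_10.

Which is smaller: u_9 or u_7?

u_7 < u_2 and u_2 < u_11 give u_7 < u_11.
Then u_11 < u_10 extends the chain to u_10.
Then u_10 < u_3 extends the chain to u_3.
Then u_3 < u_9 extends the chain to u_9.
So u_7 < u_9; u_7 is the smaller of the two.

u_7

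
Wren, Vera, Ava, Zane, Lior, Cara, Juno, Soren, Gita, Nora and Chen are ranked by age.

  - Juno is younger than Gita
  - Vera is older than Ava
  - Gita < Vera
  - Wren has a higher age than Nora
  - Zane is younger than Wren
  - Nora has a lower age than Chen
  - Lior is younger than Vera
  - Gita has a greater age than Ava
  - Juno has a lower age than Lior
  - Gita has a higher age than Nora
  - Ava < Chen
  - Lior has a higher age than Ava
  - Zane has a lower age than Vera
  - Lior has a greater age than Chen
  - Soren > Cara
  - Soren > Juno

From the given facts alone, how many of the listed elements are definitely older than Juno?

Directly above Juno: Gita, Lior, Soren.
One step further: Vera (4 so far).
No other element is forced above Juno by the given relations, so the count is 4.

4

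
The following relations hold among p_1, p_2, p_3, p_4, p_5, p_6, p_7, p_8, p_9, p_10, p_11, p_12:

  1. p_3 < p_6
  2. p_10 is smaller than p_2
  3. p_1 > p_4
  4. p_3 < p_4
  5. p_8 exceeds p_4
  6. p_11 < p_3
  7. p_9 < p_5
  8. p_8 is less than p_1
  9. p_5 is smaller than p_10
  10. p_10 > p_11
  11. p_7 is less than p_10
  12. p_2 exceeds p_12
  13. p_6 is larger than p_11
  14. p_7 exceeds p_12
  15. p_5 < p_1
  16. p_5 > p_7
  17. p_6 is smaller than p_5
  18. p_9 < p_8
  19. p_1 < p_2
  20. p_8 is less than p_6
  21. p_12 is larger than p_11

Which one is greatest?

Chaining downward from p_2: directly below it, p_12, p_1, p_10; then p_11, p_7, p_4, p_8, p_5; then p_3, p_9, p_6.
That covers every other element, and nothing is given above p_2, so p_2 is the greatest.

p_2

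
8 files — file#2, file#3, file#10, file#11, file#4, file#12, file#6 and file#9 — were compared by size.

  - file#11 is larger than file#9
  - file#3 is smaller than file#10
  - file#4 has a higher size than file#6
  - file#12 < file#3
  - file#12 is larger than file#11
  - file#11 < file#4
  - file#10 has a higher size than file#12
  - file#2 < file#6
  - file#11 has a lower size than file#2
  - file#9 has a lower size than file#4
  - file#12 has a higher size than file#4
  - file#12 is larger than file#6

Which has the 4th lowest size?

file#6

Piecing the relations together gives one ordering: file#9 < file#11 < file#2 < file#6 < file#4 < file#12 < file#3 < file#10.
Counting 4 from the smallest end gives file#6.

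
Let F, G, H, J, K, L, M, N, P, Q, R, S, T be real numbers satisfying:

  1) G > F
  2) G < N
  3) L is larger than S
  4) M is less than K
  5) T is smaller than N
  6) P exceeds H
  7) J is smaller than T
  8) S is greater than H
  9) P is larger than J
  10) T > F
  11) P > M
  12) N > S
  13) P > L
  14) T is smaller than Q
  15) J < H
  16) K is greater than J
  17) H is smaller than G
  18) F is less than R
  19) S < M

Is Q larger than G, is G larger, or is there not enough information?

undetermined

Following every chain through Q: below Q we get F, J, T.
G is not reached, and no chain runs the other way from G to Q.
So the given relations leave the order of Q and G undetermined.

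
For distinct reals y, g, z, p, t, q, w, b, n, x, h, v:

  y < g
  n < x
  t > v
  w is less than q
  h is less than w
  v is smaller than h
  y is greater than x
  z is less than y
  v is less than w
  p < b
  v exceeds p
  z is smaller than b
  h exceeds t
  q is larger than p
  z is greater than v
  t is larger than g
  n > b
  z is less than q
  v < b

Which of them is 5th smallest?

The consecutive relations fix a unique order: p < v < z < b < n < x < y < g < t < h < w < q.
The 5th smallest is n.

n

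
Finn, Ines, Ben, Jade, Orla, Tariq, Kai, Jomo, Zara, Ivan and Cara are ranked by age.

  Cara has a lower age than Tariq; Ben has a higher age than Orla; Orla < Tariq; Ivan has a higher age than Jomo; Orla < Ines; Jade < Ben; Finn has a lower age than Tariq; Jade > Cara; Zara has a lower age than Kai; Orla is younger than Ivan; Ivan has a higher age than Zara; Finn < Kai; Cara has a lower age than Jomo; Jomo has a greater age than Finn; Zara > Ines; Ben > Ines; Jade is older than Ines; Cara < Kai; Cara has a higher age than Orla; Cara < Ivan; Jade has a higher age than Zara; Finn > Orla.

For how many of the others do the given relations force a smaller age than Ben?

The elements the relations force below Ben are Orla, Ines, Cara, Zara, Jade — no chain reaches any other.
That is 5.

5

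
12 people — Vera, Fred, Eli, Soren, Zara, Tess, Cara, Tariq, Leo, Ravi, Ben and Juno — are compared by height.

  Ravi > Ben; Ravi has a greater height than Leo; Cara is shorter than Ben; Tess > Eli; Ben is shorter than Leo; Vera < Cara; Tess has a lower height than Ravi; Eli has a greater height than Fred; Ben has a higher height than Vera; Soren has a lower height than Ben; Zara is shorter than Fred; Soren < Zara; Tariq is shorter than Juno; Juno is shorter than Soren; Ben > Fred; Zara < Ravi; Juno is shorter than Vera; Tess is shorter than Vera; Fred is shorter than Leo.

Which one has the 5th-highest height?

Piecing the relations together gives one ordering: Tariq < Juno < Soren < Zara < Fred < Eli < Tess < Vera < Cara < Ben < Leo < Ravi.
The 5th largest is Vera.

Vera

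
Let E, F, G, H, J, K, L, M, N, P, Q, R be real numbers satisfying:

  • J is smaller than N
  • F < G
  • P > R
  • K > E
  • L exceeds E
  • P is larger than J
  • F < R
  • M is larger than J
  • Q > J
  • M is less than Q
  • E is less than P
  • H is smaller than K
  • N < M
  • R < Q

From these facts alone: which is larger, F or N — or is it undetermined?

undetermined

Following every chain through F: above F we get R, Q, G, P.
N is not reached, and no chain runs the other way from N to F.
So the given relations leave the order of F and N undetermined.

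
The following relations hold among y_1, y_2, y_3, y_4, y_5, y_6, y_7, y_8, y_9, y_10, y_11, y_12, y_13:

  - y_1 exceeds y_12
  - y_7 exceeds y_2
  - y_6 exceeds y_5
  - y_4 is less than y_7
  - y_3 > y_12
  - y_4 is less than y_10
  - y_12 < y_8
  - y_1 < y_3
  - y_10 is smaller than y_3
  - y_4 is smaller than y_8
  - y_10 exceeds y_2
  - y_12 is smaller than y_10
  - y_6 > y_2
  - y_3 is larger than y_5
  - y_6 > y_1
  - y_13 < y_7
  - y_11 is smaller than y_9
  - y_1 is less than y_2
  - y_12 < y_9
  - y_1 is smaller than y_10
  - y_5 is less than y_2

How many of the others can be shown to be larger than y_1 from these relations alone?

The elements the relations force above y_1 are y_2, y_6, y_7, y_10, y_3 — no chain reaches any other.
That is 5.

5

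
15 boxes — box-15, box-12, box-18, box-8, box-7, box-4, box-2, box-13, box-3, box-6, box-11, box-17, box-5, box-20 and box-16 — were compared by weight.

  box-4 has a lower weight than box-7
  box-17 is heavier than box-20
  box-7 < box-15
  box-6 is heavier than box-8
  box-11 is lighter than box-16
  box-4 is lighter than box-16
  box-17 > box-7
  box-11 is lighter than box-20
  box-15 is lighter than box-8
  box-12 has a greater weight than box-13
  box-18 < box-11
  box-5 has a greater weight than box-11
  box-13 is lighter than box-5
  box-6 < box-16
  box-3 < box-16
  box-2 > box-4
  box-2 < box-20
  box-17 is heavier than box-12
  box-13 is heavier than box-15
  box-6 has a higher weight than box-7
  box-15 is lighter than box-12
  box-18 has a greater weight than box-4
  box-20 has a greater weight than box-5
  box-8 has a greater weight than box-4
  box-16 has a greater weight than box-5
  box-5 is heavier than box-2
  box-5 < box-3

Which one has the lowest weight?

Chaining upward from box-4: directly above it, box-18, box-7, box-2, box-8, box-16; then box-11, box-15, box-5, box-6, box-20, box-17; then box-13, box-3, box-12.
That covers every other element, and nothing is given below box-4, so box-4 is the lowest weight.

box-4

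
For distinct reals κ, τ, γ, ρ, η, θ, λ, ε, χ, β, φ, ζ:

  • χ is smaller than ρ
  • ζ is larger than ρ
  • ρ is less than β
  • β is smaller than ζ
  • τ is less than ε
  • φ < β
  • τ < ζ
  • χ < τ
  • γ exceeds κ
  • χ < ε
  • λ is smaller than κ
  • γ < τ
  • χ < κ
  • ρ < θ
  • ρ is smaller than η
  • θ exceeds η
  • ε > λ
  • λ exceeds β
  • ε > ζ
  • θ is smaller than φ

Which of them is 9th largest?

θ

Piecing the relations together gives one ordering: χ < ρ < η < θ < φ < β < λ < κ < γ < τ < ζ < ε.
The 9th largest is θ.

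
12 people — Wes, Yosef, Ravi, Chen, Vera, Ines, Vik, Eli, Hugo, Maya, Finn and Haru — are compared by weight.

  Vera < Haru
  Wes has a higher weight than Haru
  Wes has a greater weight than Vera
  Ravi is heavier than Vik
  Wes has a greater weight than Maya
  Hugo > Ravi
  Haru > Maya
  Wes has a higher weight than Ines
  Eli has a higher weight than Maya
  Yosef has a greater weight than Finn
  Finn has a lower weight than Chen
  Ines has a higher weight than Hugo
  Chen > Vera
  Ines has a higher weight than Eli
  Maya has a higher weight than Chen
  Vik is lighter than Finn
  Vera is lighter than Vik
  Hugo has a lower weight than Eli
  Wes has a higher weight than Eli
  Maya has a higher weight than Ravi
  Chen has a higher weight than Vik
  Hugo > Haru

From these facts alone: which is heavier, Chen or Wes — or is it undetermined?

The relevant relations are Chen < Maya; Maya < Haru; Haru < Hugo; Hugo < Eli; Eli < Ines; Ines < Wes.
Chaining these gives Chen < Maya < Haru < Hugo < Eli < Ines < Wes.
So Wes is heavier.

Wes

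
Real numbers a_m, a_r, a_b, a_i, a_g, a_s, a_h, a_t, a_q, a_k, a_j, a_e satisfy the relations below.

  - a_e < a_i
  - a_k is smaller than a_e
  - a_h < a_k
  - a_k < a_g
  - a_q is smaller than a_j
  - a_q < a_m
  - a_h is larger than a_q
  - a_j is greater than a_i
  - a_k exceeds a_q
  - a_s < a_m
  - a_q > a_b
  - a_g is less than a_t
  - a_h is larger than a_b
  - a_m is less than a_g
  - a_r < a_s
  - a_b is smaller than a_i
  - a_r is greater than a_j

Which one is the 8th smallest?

Piecing the relations together gives one ordering: a_b < a_q < a_h < a_k < a_e < a_i < a_j < a_r < a_s < a_m < a_g < a_t.
The 8th smallest is a_r.

a_r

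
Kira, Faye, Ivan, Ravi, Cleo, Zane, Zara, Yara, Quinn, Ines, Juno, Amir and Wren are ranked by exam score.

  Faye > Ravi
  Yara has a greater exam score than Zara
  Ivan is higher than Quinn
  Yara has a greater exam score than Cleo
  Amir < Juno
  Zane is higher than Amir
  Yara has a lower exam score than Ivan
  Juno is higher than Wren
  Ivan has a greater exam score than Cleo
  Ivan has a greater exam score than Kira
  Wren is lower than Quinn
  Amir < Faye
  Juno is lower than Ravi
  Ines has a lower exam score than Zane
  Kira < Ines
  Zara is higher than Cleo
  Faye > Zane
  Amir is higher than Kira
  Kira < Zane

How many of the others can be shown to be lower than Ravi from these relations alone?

4

Directly below Ravi: Juno.
One step further: Wren, Amir (3 so far).
One step further: Kira (4 so far).
No other element is forced below Ravi by the given relations, so the count is 4.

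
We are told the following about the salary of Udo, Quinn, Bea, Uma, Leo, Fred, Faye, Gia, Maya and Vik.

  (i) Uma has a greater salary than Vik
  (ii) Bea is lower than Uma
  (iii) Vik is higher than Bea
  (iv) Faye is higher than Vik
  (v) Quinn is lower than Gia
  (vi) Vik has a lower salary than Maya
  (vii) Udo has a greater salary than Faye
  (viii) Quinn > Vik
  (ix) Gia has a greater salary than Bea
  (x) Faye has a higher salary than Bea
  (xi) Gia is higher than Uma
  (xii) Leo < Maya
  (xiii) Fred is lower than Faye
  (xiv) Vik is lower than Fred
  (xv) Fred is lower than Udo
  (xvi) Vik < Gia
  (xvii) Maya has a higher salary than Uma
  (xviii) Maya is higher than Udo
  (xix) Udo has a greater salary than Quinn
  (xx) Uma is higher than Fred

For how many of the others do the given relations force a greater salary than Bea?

The elements the relations force above Bea are Vik, Fred, Faye, Quinn, Udo, Uma, Maya, Gia — no chain reaches any other.
That is 8.

8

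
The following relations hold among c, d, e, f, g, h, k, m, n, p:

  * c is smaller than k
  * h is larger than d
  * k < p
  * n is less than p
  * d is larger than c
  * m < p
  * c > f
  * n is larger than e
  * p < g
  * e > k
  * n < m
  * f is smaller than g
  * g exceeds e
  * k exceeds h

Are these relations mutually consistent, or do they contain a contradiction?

consistent

Every relation is compatible with f < c < d < h < k < e < n < m < p < g; the set is consistent.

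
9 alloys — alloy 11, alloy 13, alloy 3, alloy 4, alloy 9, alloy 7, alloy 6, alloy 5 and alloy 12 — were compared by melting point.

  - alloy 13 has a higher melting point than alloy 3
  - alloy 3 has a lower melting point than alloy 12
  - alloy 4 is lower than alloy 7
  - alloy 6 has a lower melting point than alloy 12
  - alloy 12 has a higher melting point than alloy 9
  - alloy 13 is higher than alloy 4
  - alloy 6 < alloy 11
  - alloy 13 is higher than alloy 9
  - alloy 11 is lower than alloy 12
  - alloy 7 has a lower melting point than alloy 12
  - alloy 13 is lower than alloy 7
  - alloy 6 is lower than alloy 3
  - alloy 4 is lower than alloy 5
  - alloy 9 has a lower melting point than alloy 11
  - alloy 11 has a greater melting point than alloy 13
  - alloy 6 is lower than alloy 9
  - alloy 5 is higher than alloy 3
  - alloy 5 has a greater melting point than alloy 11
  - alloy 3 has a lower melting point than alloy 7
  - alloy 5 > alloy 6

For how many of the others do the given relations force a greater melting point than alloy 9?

5

From alloy 9 the given relations immediately reach alloy 13, alloy 11, alloy 12.
From those, alloy 5, alloy 7 — 5 in total.
Nothing else is reachable above alloy 9; 5 in all.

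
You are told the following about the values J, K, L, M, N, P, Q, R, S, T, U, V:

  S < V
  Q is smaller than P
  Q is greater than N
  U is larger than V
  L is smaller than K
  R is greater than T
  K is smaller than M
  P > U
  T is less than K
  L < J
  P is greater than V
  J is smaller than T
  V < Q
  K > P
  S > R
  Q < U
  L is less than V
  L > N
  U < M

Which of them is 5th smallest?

Piecing the relations together gives one ordering: N < L < J < T < R < S < V < Q < U < P < K < M.
The 5th smallest is R.

R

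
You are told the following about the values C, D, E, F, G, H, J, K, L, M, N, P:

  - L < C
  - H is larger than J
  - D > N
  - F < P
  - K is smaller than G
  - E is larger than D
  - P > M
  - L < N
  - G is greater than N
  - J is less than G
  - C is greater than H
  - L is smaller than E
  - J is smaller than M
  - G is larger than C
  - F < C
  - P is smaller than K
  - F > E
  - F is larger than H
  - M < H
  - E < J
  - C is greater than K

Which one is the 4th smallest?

Chaining the given pairs: L < N < D < E < J < M < H < F < P < K < C < G.
The 4th smallest is E.

E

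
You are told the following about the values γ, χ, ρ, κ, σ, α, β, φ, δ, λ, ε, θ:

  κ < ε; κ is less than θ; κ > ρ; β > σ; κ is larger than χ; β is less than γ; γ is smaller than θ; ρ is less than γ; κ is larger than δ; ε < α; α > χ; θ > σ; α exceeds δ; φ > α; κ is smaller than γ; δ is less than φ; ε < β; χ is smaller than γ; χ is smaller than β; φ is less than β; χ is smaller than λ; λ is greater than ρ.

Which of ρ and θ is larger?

θ

Link the given pairs in sequence: ρ < κ; κ < ε; ε < α; α < φ; φ < β; β < γ; γ < θ.
Chaining these gives ρ < κ < ε < α < φ < β < γ < θ.
So ρ < θ; θ is the larger of the two.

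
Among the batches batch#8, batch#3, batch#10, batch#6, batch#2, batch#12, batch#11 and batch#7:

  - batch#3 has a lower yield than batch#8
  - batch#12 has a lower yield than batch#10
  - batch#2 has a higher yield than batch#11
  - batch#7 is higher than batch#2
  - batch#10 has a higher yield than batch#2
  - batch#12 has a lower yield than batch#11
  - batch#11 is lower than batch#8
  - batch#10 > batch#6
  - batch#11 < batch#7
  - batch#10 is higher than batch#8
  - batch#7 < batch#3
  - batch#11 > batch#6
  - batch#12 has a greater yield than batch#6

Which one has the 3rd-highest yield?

batch#3

The consecutive relations fix a unique order: batch#6 < batch#12 < batch#11 < batch#2 < batch#7 < batch#3 < batch#8 < batch#10.
Counting 3 from the largest end gives batch#3.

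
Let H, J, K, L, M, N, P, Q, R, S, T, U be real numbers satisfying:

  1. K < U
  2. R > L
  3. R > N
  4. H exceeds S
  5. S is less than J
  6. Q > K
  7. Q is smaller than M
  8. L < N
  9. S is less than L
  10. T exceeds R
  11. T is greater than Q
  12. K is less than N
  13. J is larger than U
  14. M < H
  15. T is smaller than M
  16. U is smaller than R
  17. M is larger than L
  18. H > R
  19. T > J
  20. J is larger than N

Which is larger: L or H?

Following the relations from L: L < N < R < T < M < H.
So L < H; H is the larger of the two.

H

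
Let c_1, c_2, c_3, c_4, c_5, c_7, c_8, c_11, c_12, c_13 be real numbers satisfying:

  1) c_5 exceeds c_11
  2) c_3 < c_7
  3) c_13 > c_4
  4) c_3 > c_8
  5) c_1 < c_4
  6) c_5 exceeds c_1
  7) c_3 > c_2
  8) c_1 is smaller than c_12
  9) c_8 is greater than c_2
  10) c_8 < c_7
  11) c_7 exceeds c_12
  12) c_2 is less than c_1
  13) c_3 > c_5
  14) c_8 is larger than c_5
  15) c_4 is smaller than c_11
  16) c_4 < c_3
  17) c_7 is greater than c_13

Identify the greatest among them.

Chaining downward from c_7: directly below it, c_8, c_13, c_3, c_12; then c_2, c_1, c_4, c_5; then c_11.
That covers every other element, and nothing is given above c_7, so c_7 is the greatest.

c_7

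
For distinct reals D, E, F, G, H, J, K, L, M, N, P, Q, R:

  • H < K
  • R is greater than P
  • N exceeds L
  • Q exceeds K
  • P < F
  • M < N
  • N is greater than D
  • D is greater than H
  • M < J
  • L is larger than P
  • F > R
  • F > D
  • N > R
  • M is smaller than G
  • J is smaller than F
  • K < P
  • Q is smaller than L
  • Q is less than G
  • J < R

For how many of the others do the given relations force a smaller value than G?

The elements the relations force below G are H, K, Q, M — no chain reaches any other.
That is 4.

4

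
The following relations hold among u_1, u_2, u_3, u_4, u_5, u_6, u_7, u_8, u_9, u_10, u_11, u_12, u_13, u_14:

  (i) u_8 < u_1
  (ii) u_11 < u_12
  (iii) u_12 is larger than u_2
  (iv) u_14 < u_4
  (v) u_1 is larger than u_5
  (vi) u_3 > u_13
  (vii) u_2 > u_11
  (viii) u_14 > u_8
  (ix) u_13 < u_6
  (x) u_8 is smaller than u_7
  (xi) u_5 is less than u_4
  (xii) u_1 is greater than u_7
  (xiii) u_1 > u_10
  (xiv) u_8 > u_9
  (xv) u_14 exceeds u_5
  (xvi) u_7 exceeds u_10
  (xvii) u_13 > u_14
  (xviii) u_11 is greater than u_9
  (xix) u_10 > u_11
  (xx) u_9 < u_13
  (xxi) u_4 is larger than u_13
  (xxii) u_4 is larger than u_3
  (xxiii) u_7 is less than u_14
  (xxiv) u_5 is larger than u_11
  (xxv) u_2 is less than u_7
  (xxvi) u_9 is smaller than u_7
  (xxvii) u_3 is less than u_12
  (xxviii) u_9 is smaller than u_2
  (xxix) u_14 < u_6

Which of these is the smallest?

u_8 is not least since u_9 < u_8; u_11 is not least since u_9 < u_11; u_5 is not least since u_11 < u_5; u_2 is not least since u_11 < u_2; u_10 is not least since u_11 < u_10; u_7 is not least since u_2 < u_7; u_14 is not least since u_5 < u_14; u_13 is not least since u_9 < u_13; u_1 is not least since u_8 < u_1; u_3 is not least since u_13 < u_3; u_12 is not least since u_11 < u_12; u_6 is not least since u_13 < u_6; u_4 is not least since u_5 < u_4.
Only u_9 has nothing below it, so u_9 is the smallest.

u_9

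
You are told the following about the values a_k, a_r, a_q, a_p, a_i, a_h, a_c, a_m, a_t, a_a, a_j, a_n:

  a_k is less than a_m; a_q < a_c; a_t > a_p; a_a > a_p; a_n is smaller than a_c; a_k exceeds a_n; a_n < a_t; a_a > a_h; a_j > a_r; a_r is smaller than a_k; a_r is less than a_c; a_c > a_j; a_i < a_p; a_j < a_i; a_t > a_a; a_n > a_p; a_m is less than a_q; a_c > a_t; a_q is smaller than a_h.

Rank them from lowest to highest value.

a_r < a_j < a_i < a_p < a_n < a_k < a_m < a_q < a_h < a_a < a_t < a_c

Nothing is placed below a_r, so it is least; from there a_r < a_j; a_j < a_i; a_i < a_p; a_p < a_n; a_n < a_k; a_k < a_m; a_m < a_q; a_q < a_h; a_h < a_a; a_a < a_t; a_t < a_c, each given directly.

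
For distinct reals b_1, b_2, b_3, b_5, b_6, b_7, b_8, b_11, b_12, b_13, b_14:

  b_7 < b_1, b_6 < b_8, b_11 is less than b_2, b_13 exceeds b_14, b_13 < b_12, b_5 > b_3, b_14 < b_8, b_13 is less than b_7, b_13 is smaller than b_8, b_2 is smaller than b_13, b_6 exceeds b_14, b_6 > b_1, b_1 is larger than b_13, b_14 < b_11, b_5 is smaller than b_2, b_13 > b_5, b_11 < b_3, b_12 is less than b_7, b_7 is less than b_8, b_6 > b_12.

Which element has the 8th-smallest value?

b_7

Chaining the given pairs: b_14 < b_11 < b_3 < b_5 < b_2 < b_13 < b_12 < b_7 < b_1 < b_6 < b_8.
The 8th smallest is b_7.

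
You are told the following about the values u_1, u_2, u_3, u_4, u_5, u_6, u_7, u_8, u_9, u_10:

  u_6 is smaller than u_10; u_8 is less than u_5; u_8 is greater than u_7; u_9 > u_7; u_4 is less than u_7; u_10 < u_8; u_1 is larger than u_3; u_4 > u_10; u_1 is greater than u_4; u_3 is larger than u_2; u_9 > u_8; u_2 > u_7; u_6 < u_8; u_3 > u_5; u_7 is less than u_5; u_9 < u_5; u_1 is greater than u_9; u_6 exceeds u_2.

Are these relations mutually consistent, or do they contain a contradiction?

inconsistent

Chaining the given relations yields u_10 < u_4 < u_7 < u_2 < u_6, so u_10 < u_6. But one relation states u_6 < u_10. These cannot both hold.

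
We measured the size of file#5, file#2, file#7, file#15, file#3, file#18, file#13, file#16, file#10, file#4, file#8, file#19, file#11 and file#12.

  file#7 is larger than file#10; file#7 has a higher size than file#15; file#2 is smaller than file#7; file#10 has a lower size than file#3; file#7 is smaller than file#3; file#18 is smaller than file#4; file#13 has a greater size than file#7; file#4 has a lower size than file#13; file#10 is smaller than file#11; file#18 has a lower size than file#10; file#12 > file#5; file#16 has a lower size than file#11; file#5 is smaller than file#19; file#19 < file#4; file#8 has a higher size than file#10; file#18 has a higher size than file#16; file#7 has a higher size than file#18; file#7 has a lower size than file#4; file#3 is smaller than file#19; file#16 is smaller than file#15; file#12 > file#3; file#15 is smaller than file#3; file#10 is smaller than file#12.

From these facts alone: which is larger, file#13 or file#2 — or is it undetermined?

file#13

file#2 < file#7 and file#7 < file#3 give file#2 < file#3.
Then file#3 < file#19 extends the chain to file#19.
Then file#19 < file#4 extends the chain to file#4.
Then file#4 < file#13 extends the chain to file#13.
So file#13 is larger.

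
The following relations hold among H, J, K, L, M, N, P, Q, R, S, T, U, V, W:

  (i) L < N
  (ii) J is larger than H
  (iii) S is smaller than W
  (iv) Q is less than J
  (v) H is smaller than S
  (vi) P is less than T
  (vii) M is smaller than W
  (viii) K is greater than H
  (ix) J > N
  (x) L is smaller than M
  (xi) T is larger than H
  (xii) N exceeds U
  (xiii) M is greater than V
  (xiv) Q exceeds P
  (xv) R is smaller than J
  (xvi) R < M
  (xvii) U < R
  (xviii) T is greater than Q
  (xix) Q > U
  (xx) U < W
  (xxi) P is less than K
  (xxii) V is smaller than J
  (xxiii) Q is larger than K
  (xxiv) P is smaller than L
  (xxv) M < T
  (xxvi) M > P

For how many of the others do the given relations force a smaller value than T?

From T the given relations immediately reach H, P, Q, M.
From those, V, U, K, L, R — 9 in total.
Nothing else is reachable below T; 9 in all.

9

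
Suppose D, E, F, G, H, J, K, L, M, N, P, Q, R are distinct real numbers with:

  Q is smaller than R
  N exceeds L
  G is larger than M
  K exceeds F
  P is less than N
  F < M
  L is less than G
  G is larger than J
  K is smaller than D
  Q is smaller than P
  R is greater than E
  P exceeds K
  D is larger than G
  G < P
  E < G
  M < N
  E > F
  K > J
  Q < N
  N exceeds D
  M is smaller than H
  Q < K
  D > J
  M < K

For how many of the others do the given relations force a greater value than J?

5

The elements the relations force above J are K, G, P, D, N — no chain reaches any other.
That is 5.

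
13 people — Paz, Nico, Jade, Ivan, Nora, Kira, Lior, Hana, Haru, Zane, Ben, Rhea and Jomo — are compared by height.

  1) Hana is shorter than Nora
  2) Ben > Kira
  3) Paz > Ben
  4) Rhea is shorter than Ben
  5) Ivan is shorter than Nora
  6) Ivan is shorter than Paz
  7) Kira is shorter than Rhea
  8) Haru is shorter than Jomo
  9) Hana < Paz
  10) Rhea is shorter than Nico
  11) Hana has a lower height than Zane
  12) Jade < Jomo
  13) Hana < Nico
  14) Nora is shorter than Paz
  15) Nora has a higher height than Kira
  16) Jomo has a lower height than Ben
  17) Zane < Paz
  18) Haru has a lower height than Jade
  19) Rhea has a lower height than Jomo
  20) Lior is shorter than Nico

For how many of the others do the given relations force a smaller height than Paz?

10

Directly below Paz: Hana, Ivan, Zane, Ben, Nora.
One step further: Kira, Rhea, Jomo (8 so far).
One step further: Haru, Jade (10 so far).
No other element is forced below Paz by the given relations, so the count is 10.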